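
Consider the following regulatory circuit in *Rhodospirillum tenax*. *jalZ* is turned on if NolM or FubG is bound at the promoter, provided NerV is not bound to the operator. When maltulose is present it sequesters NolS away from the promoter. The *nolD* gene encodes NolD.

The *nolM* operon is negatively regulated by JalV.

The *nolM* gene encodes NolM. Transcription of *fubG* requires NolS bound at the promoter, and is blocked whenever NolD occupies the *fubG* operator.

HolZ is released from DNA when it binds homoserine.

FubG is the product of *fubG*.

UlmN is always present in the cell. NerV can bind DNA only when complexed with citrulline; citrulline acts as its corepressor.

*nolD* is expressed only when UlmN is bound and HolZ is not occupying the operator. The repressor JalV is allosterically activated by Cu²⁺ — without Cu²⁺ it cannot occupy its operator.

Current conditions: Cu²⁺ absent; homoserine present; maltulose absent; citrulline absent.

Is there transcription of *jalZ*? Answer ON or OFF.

ON

Cu²⁺ is absent, so JalV is inactive.
With no repressor bound, *nolM* is transcribed.
So NolM is produced and active.
Citrulline is absent, so NerV is inactive.
Homoserine is present, so HolZ is inactive.
UlmN is produced constitutively and is active.
No repressor is bound and UlmN is active, so *nolD* is transcribed.
So NolD is produced and active.
Maltulose is absent, so NolS is active.
With repressor NolD bound, *fubG* is not transcribed.
So FubG is not produced.
Activator NolM is present, so *jalZ* is transcribed.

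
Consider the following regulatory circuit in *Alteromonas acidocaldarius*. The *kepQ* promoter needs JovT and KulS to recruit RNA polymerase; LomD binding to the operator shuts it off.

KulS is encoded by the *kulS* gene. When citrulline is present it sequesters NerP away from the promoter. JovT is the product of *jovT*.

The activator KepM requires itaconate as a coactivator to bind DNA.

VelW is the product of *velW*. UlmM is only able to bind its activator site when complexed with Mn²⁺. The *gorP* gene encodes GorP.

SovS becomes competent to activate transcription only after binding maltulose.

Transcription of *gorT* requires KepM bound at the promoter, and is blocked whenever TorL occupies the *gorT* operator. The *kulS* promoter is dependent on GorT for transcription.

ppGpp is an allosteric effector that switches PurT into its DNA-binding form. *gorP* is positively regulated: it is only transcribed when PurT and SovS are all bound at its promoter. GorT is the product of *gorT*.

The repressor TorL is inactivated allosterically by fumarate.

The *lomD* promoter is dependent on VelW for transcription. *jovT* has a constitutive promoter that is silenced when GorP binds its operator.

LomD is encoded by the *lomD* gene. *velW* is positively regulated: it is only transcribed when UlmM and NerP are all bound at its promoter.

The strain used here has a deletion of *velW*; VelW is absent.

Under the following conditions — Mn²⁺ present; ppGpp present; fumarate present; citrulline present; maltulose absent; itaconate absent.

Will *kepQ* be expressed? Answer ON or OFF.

ppGpp is present, so PurT is active.
Maltulose is absent, so SovS is inactive.
Required activator SovS is absent, so *gorP* is not transcribed.
So GorP is not produced.
With no repressor bound, *jovT* is transcribed.
So JovT is produced and active.
Itaconate is absent, so KepM is inactive.
Fumarate is present, so TorL is inactive.
Required activator KepM is absent, so *gorT* is not transcribed.
So GorT is not produced.
Required activator GorT is absent, so *kulS* is not transcribed.
So KulS is not produced.
VelW is non-functional in this strain, so it has no effect.
Required activator VelW is absent, so *lomD* is not transcribed.
So LomD is not produced.
Required activator KulS is absent, so *kepQ* is not transcribed.

OFF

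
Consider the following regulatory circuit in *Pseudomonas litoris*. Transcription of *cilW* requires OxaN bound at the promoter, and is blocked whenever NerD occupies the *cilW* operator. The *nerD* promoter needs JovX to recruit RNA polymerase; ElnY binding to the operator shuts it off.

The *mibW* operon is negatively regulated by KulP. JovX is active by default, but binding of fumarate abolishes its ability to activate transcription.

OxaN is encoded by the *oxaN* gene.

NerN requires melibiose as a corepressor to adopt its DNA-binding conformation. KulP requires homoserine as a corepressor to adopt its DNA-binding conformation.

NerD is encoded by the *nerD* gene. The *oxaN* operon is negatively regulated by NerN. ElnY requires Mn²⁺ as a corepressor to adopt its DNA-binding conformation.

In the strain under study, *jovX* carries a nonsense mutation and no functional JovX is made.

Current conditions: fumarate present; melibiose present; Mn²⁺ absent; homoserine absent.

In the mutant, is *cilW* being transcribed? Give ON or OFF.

Mn²⁺ is absent, so ElnY is inactive.
JovX is non-functional in this strain, so it has no effect.
Required activator JovX is absent, so *nerD* is not transcribed.
So NerD is not produced.
Melibiose is present, so NerN is active.
With repressor NerN bound, *oxaN* is not transcribed.
So OxaN is not produced.
Required activator OxaN is absent, so *cilW* is not transcribed.

OFF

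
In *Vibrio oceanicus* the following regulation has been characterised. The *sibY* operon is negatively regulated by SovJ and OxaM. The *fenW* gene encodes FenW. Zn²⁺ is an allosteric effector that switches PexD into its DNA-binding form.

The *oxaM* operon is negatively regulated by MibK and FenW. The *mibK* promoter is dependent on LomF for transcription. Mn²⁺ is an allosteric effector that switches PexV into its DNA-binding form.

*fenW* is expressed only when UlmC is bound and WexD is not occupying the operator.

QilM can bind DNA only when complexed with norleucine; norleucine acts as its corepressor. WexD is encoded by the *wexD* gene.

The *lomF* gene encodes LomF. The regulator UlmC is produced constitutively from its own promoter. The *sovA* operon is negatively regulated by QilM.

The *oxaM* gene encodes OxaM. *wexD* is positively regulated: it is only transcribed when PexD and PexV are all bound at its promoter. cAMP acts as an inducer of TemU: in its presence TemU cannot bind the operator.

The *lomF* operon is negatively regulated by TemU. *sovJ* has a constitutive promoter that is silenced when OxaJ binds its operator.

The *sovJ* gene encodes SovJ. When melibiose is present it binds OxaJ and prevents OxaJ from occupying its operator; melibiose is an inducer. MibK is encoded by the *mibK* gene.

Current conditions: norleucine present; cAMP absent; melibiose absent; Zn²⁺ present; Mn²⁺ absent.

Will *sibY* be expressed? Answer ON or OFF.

Melibiose is absent, so OxaJ is active.
With repressor OxaJ bound, *sovJ* is not transcribed.
So SovJ is not produced.
cAMP is absent, so TemU is active.
With repressor TemU bound, *lomF* is not transcribed.
So LomF is not produced.
Required activator LomF is absent, so *mibK* is not transcribed.
So MibK is not produced.
Zn²⁺ is present, so PexD is active.
Mn²⁺ is absent, so PexV is inactive.
Required activator PexV is absent, so *wexD* is not transcribed.
So WexD is not produced.
UlmC is produced constitutively and is active.
No repressor is bound and UlmC is active, so *fenW* is transcribed.
So FenW is produced and active.
With repressor FenW bound, *oxaM* is not transcribed.
So OxaM is not produced.
With no repressor bound, *sibY* is transcribed.

ON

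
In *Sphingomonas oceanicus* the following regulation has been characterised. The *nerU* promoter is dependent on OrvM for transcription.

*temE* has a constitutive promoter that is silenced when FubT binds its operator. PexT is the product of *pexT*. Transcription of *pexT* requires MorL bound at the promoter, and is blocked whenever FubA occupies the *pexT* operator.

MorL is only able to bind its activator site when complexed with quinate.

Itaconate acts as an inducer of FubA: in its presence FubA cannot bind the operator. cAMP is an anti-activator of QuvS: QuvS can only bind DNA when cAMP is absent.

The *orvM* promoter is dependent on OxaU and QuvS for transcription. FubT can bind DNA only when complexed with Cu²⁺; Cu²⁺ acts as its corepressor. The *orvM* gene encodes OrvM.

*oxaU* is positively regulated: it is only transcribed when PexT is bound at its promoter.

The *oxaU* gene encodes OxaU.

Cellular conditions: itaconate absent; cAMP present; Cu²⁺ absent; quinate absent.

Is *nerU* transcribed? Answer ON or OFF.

OFF

Itaconate is absent, so FubA is active.
Quinate is absent, so MorL is inactive.
With repressor FubA bound, *pexT* is not transcribed.
So PexT is not produced.
Required activator PexT is absent, so *oxaU* is not transcribed.
So OxaU is not produced.
cAMP is present, so QuvS is inactive.
Required activator OxaU is absent, so *orvM* is not transcribed.
So OrvM is not produced.
Required activator OrvM is absent, so *nerU* is not transcribed.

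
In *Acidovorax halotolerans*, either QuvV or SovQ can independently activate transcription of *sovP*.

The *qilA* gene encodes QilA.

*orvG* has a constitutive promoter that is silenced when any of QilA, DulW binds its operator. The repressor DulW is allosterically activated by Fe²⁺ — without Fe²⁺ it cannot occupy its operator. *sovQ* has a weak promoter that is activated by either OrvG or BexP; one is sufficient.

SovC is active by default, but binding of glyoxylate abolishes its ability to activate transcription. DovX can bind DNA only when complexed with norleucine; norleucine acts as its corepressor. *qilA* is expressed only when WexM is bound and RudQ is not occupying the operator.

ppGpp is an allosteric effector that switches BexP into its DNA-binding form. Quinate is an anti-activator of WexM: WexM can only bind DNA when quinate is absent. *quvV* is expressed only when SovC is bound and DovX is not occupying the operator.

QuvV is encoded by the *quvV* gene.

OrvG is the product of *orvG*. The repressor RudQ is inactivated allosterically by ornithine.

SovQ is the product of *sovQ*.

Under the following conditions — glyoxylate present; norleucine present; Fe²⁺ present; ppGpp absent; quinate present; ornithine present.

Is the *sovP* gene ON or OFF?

Norleucine is present, so DovX is active.
Glyoxylate is present, so SovC is inactive.
With repressor DovX bound, *quvV* is not transcribed.
So QuvV is not produced.
Ornithine is present, so RudQ is inactive.
Quinate is present, so WexM is inactive.
Required activator WexM is absent, so *qilA* is not transcribed.
So QilA is not produced.
Fe²⁺ is present, so DulW is active.
With repressor DulW bound, *orvG* is not transcribed.
So OrvG is not produced.
ppGpp is absent, so BexP is inactive.
No activator is available at the *sovQ* promoter, so *sovQ* is not transcribed.
So SovQ is not produced.
No activator is available at the *sovP* promoter, so *sovP* is not transcribed.

OFF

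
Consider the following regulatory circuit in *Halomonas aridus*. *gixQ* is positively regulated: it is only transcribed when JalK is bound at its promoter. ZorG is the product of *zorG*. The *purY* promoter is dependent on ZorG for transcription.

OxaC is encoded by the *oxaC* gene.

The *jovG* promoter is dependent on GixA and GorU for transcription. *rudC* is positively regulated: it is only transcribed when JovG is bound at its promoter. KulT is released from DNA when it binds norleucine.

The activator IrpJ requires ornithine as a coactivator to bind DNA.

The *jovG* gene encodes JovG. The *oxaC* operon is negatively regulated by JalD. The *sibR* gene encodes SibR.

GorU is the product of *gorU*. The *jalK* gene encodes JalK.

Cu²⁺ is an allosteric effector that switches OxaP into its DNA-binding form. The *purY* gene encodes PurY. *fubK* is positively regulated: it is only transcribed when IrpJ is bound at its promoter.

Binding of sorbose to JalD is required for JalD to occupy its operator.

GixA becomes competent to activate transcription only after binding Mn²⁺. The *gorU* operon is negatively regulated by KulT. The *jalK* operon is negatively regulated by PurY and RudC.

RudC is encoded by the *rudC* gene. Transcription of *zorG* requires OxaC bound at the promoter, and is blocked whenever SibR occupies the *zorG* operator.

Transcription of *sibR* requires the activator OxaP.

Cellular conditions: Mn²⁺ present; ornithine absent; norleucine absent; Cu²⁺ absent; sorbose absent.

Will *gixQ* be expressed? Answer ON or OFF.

OFF

Cu²⁺ is absent, so OxaP is inactive.
Required activator OxaP is absent, so *sibR* is not transcribed.
So SibR is not produced.
Sorbose is absent, so JalD is inactive.
With no repressor bound, *oxaC* is transcribed.
So OxaC is produced and active.
No repressor is bound and OxaC is active, so *zorG* is transcribed.
So ZorG is produced and active.
No repressor is bound and ZorG is active, so *purY* is transcribed.
So PurY is produced and active.
Mn²⁺ is present, so GixA is active.
Norleucine is absent, so KulT is active.
With repressor KulT bound, *gorU* is not transcribed.
So GorU is not produced.
Required activator GorU is absent, so *jovG* is not transcribed.
So JovG is not produced.
Required activator JovG is absent, so *rudC* is not transcribed.
So RudC is not produced.
With repressor PurY bound, *jalK* is not transcribed.
So JalK is not produced.
Required activator JalK is absent, so *gixQ* is not transcribed.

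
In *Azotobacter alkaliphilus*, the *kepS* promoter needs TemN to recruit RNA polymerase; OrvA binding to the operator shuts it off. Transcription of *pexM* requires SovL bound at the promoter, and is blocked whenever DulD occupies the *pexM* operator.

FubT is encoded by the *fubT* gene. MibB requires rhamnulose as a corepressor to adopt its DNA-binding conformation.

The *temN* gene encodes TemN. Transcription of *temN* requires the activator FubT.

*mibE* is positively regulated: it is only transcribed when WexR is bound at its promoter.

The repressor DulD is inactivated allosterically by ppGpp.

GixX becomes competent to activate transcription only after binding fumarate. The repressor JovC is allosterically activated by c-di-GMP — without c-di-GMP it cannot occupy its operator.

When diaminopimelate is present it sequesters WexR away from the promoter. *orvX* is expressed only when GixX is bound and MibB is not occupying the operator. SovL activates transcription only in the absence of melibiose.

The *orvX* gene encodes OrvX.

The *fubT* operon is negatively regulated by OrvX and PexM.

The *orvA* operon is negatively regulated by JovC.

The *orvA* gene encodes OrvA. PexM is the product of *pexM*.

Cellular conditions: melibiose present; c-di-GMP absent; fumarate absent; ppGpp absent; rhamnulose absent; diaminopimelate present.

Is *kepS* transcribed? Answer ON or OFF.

OFF

c-di-GMP is absent, so JovC is inactive.
With no repressor bound, *orvA* is transcribed.
So OrvA is produced and active.
Rhamnulose is absent, so MibB is inactive.
Fumarate is absent, so GixX is inactive.
Required activator GixX is absent, so *orvX* is not transcribed.
So OrvX is not produced.
Melibiose is present, so SovL is inactive.
ppGpp is absent, so DulD is active.
With repressor DulD bound, *pexM* is not transcribed.
So PexM is not produced.
With no repressor bound, *fubT* is transcribed.
So FubT is produced and active.
No repressor is bound and FubT is active, so *temN* is transcribed.
So TemN is produced and active.
With repressor OrvA bound, *kepS* is not transcribed.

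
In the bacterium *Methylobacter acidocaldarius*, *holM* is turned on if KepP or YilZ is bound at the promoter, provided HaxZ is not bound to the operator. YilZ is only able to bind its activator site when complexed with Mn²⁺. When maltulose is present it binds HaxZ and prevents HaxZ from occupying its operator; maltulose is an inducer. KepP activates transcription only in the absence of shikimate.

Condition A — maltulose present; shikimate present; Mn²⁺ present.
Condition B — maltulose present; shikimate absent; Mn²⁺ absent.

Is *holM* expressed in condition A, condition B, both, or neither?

both

Condition A:
Maltulose is present, so HaxZ is inactive.
Shikimate is present, so KepP is inactive.
Mn²⁺ is present, so YilZ is active.
Activator YilZ is present, so *holM* is transcribed.
→ *holM* is ON in A.
Condition B:
Maltulose is present, so HaxZ is inactive.
Shikimate is absent, so KepP is active.
Mn²⁺ is absent, so YilZ is inactive.
Activator KepP is present, so *holM* is transcribed.
→ *holM* is ON in B.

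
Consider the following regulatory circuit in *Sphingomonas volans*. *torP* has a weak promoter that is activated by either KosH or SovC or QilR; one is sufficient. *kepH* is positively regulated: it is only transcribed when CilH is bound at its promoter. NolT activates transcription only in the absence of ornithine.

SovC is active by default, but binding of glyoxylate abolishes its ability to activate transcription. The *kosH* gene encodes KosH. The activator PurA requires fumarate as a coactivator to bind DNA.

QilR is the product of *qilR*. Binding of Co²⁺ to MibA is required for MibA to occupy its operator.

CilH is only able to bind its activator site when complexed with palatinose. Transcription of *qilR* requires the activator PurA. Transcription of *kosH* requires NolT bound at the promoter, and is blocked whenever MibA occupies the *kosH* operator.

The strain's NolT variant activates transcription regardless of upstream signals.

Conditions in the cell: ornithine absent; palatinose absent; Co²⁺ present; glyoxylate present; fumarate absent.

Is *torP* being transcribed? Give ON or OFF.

NolT is constitutively active in this strain.
Co²⁺ is present, so MibA is active.
With repressor MibA bound, *kosH* is not transcribed.
So KosH is not produced.
Glyoxylate is present, so SovC is inactive.
Fumarate is absent, so PurA is inactive.
Required activator PurA is absent, so *qilR* is not transcribed.
So QilR is not produced.
No activator is available at the *torP* promoter, so *torP* is not transcribed.

OFF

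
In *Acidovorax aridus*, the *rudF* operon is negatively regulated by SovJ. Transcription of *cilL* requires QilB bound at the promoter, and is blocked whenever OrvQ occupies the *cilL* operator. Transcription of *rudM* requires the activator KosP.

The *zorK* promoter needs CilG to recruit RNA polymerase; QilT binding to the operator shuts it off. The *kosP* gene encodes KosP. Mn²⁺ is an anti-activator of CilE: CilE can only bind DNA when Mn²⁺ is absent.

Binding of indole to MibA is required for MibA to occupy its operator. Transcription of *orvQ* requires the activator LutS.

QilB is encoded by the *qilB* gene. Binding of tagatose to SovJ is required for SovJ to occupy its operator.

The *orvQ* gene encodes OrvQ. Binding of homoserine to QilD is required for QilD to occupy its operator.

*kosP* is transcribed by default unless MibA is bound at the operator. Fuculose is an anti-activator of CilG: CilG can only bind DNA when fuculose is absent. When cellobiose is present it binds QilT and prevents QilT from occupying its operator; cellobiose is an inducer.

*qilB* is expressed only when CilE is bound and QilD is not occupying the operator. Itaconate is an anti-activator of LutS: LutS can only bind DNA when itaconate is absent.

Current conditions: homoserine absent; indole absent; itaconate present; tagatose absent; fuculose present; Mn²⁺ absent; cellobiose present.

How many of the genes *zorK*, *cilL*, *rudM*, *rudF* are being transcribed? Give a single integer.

Fuculose is present, so CilG is inactive.
Cellobiose is present, so QilT is inactive.
Required activator CilG is absent, so *zorK* is not transcribed.
→ *zorK* is OFF.
Itaconate is present, so LutS is inactive.
Required activator LutS is absent, so *orvQ* is not transcribed.
So OrvQ is not produced.
Homoserine is absent, so QilD is inactive.
Mn²⁺ is absent, so CilE is active.
No repressor is bound and CilE is active, so *qilB* is transcribed.
So QilB is produced and active.
No repressor is bound and QilB is active, so *cilL* is transcribed.
→ *cilL* is ON.
Indole is absent, so MibA is inactive.
With no repressor bound, *kosP* is transcribed.
So KosP is produced and active.
No repressor is bound and KosP is active, so *rudM* is transcribed.
→ *rudM* is ON.
Tagatose is absent, so SovJ is inactive.
With no repressor bound, *rudF* is transcribed.
→ *rudF* is ON.
3 of the 4 genes are transcribed.

3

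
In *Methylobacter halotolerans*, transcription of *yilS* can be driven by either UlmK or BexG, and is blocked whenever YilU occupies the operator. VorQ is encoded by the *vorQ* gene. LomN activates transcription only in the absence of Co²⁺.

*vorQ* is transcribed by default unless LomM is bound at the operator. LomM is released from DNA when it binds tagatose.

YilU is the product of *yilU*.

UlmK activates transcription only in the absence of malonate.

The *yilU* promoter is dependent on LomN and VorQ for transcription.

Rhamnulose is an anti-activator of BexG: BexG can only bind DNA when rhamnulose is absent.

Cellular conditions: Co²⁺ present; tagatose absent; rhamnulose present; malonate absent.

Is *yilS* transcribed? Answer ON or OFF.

Malonate is absent, so UlmK is active.
Co²⁺ is present, so LomN is inactive.
Tagatose is absent, so LomM is active.
With repressor LomM bound, *vorQ* is not transcribed.
So VorQ is not produced.
Required activator LomN is absent, so *yilU* is not transcribed.
So YilU is not produced.
Rhamnulose is present, so BexG is inactive.
Activator UlmK is present, so *yilS* is transcribed.

ON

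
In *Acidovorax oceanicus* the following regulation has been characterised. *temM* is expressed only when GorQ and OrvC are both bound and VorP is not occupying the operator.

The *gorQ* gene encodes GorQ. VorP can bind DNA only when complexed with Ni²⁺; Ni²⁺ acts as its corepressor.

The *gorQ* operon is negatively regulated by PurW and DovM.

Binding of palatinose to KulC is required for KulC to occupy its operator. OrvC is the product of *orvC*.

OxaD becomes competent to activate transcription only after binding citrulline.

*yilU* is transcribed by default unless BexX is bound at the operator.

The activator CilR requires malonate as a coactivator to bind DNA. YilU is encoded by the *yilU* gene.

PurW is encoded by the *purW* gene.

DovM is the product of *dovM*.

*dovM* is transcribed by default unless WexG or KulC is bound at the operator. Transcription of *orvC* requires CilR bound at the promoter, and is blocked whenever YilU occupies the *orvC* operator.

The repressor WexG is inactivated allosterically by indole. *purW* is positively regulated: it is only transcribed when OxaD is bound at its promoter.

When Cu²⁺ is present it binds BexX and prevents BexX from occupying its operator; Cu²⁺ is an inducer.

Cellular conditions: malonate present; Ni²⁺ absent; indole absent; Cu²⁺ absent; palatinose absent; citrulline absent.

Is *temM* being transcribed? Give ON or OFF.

Citrulline is absent, so OxaD is inactive.
Required activator OxaD is absent, so *purW* is not transcribed.
So PurW is not produced.
Indole is absent, so WexG is active.
Palatinose is absent, so KulC is inactive.
With repressor WexG bound, *dovM* is not transcribed.
So DovM is not produced.
With no repressor bound, *gorQ* is transcribed.
So GorQ is produced and active.
Malonate is present, so CilR is active.
Cu²⁺ is absent, so BexX is active.
With repressor BexX bound, *yilU* is not transcribed.
So YilU is not produced.
No repressor is bound and CilR is active, so *orvC* is transcribed.
So OrvC is produced and active.
Ni²⁺ is absent, so VorP is inactive.
No repressor is bound and GorQ and OrvC are active, so *temM* is transcribed.

ON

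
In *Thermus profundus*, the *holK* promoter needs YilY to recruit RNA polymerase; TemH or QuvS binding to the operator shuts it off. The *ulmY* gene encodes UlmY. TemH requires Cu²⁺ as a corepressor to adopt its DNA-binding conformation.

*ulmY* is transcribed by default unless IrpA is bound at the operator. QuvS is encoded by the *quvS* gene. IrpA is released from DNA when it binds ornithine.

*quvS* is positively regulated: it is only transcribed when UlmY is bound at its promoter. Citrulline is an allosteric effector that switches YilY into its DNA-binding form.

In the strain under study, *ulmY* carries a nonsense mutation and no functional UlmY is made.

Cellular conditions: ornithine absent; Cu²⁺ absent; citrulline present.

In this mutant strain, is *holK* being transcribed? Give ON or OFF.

ON

Cu²⁺ is absent, so TemH is inactive.
Citrulline is present, so YilY is active.
UlmY is non-functional in this strain, so it has no effect.
Required activator UlmY is absent, so *quvS* is not transcribed.
So QuvS is not produced.
No repressor is bound and YilY is active, so *holK* is transcribed.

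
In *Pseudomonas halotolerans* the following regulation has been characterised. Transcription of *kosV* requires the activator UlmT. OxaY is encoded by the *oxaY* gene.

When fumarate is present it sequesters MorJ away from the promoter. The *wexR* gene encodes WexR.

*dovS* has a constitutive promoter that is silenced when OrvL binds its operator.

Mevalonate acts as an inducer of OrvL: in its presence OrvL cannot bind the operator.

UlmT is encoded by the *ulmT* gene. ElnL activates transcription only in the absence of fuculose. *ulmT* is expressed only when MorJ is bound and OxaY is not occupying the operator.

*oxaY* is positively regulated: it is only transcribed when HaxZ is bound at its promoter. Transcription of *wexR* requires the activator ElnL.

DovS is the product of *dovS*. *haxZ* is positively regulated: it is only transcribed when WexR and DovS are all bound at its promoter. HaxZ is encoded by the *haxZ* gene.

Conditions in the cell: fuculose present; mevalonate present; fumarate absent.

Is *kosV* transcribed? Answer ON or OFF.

ON

Fuculose is present, so ElnL is inactive.
Required activator ElnL is absent, so *wexR* is not transcribed.
So WexR is not produced.
Mevalonate is present, so OrvL is inactive.
With no repressor bound, *dovS* is transcribed.
So DovS is produced and active.
Required activator WexR is absent, so *haxZ* is not transcribed.
So HaxZ is not produced.
Required activator HaxZ is absent, so *oxaY* is not transcribed.
So OxaY is not produced.
Fumarate is absent, so MorJ is active.
No repressor is bound and MorJ is active, so *ulmT* is transcribed.
So UlmT is produced and active.
No repressor is bound and UlmT is active, so *kosV* is transcribed.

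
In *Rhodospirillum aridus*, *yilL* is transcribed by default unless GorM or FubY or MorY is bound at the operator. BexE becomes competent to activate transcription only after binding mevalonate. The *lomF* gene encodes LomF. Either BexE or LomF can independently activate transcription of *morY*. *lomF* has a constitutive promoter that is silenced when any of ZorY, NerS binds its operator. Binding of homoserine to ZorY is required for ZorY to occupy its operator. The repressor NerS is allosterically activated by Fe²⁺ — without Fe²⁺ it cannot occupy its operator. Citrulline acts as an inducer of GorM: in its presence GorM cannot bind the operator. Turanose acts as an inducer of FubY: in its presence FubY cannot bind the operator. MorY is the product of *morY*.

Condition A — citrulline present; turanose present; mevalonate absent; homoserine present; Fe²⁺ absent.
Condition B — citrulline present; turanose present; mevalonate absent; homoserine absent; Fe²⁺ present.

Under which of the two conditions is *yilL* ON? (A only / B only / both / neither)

Condition A:
Citrulline is present, so GorM is inactive.
Turanose is present, so FubY is inactive.
Mevalonate is absent, so BexE is inactive.
Homoserine is present, so ZorY is active.
Fe²⁺ is absent, so NerS is inactive.
With repressor ZorY bound, *lomF* is not transcribed.
So LomF is not produced.
No activator is available at the *morY* promoter, so *morY* is not transcribed.
So MorY is not produced.
With no repressor bound, *yilL* is transcribed.
→ *yilL* is ON in A.
Condition B:
Citrulline is present, so GorM is inactive.
Turanose is present, so FubY is inactive.
Mevalonate is absent, so BexE is inactive.
Homoserine is absent, so ZorY is inactive.
Fe²⁺ is present, so NerS is active.
With repressor NerS bound, *lomF* is not transcribed.
So LomF is not produced.
No activator is available at the *morY* promoter, so *morY* is not transcribed.
So MorY is not produced.
With no repressor bound, *yilL* is transcribed.
→ *yilL* is ON in B.

both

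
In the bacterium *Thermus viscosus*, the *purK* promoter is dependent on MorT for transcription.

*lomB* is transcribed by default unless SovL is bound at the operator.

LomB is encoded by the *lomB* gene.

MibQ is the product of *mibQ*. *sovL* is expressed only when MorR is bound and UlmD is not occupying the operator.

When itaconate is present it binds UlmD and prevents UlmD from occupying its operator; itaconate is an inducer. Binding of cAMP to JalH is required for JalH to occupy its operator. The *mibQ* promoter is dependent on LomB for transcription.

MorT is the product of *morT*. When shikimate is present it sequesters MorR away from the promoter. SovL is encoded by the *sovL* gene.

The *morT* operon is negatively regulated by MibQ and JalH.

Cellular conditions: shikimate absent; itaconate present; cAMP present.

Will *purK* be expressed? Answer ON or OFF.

OFF

Itaconate is present, so UlmD is inactive.
Shikimate is absent, so MorR is active.
No repressor is bound and MorR is active, so *sovL* is transcribed.
So SovL is produced and active.
With repressor SovL bound, *lomB* is not transcribed.
So LomB is not produced.
Required activator LomB is absent, so *mibQ* is not transcribed.
So MibQ is not produced.
cAMP is present, so JalH is active.
With repressor JalH bound, *morT* is not transcribed.
So MorT is not produced.
Required activator MorT is absent, so *purK* is not transcribed.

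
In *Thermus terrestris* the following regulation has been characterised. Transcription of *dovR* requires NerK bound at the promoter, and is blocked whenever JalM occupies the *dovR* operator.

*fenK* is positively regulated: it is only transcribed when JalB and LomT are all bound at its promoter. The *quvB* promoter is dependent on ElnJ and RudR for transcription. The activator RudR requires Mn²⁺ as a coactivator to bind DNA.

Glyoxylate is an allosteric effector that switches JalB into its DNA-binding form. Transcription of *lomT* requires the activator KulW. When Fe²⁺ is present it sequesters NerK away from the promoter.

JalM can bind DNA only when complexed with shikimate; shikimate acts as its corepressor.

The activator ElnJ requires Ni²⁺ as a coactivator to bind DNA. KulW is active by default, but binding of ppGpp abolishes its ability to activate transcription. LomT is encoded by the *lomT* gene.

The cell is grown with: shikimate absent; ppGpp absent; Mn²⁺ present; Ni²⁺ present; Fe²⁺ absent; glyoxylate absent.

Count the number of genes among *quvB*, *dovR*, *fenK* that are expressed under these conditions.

2

Ni²⁺ is present, so ElnJ is active.
Mn²⁺ is present, so RudR is active.
No repressor is bound and ElnJ and RudR are active, so *quvB* is transcribed.
→ *quvB* is ON.
Shikimate is absent, so JalM is inactive.
Fe²⁺ is absent, so NerK is active.
No repressor is bound and NerK is active, so *dovR* is transcribed.
→ *dovR* is ON.
Glyoxylate is absent, so JalB is inactive.
ppGpp is absent, so KulW is active.
No repressor is bound and KulW is active, so *lomT* is transcribed.
So LomT is produced and active.
Required activator JalB is absent, so *fenK* is not transcribed.
→ *fenK* is OFF.
2 of the 3 genes are transcribed.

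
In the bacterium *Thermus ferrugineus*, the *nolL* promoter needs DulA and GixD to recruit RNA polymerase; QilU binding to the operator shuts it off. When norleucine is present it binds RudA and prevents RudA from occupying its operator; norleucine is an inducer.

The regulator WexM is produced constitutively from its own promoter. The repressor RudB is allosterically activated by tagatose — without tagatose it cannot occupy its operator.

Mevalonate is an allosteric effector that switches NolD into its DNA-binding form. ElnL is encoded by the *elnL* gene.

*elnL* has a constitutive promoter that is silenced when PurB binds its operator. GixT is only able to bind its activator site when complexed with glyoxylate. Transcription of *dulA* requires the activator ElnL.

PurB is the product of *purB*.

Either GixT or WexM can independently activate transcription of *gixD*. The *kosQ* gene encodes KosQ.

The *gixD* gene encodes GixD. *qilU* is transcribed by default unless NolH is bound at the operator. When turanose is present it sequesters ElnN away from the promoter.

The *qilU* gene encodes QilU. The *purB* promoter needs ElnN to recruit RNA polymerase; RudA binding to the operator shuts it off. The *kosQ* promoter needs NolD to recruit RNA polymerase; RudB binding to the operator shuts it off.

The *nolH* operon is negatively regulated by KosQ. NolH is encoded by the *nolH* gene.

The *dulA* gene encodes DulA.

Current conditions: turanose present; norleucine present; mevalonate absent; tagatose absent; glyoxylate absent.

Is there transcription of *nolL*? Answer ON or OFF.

ON

Tagatose is absent, so RudB is inactive.
Mevalonate is absent, so NolD is inactive.
Required activator NolD is absent, so *kosQ* is not transcribed.
So KosQ is not produced.
With no repressor bound, *nolH* is transcribed.
So NolH is produced and active.
With repressor NolH bound, *qilU* is not transcribed.
So QilU is not produced.
Norleucine is present, so RudA is inactive.
Turanose is present, so ElnN is inactive.
Required activator ElnN is absent, so *purB* is not transcribed.
So PurB is not produced.
With no repressor bound, *elnL* is transcribed.
So ElnL is produced and active.
No repressor is bound and ElnL is active, so *dulA* is transcribed.
So DulA is produced and active.
Glyoxylate is absent, so GixT is inactive.
WexM is produced constitutively and is active.
Activator WexM is present, so *gixD* is transcribed.
So GixD is produced and active.
No repressor is bound and DulA and GixD are active, so *nolL* is transcribed.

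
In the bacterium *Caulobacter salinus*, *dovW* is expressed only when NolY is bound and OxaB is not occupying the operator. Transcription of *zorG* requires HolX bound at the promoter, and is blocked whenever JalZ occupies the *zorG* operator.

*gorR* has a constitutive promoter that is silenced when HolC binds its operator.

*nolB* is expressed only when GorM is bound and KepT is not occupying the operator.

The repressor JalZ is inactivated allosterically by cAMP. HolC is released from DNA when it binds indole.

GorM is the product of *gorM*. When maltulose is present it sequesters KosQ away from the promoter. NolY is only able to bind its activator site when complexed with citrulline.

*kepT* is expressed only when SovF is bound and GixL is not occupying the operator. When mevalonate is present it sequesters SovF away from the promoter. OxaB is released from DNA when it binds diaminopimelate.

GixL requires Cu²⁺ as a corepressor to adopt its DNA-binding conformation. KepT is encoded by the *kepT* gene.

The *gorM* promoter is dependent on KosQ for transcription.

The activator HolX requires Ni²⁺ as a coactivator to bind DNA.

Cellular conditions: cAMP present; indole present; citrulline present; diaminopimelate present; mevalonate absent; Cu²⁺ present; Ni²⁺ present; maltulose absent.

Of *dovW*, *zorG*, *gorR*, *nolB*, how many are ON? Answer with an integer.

4

Diaminopimelate is present, so OxaB is inactive.
Citrulline is present, so NolY is active.
No repressor is bound and NolY is active, so *dovW* is transcribed.
→ *dovW* is ON.
cAMP is present, so JalZ is inactive.
Ni²⁺ is present, so HolX is active.
No repressor is bound and HolX is active, so *zorG* is transcribed.
→ *zorG* is ON.
Indole is present, so HolC is inactive.
With no repressor bound, *gorR* is transcribed.
→ *gorR* is ON.
Maltulose is absent, so KosQ is active.
No repressor is bound and KosQ is active, so *gorM* is transcribed.
So GorM is produced and active.
Mevalonate is absent, so SovF is active.
Cu²⁺ is present, so GixL is active.
With repressor GixL bound, *kepT* is not transcribed.
So KepT is not produced.
No repressor is bound and GorM is active, so *nolB* is transcribed.
→ *nolB* is ON.
4 of the 4 genes are transcribed.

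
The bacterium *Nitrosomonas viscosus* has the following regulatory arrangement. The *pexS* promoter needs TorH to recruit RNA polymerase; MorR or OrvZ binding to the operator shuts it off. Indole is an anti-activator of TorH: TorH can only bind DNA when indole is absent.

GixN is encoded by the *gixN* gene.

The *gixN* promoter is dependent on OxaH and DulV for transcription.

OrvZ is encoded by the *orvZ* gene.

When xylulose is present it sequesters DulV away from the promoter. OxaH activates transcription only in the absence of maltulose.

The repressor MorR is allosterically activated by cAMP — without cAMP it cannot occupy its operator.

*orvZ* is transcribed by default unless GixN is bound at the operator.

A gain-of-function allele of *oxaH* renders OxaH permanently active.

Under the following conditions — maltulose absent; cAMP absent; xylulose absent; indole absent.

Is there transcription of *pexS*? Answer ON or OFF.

cAMP is absent, so MorR is inactive.
OxaH is constitutively active in this strain.
Xylulose is absent, so DulV is active.
No repressor is bound and OxaH and DulV are active, so *gixN* is transcribed.
So GixN is produced and active.
With repressor GixN bound, *orvZ* is not transcribed.
So OrvZ is not produced.
Indole is absent, so TorH is active.
No repressor is bound and TorH is active, so *pexS* is transcribed.

ON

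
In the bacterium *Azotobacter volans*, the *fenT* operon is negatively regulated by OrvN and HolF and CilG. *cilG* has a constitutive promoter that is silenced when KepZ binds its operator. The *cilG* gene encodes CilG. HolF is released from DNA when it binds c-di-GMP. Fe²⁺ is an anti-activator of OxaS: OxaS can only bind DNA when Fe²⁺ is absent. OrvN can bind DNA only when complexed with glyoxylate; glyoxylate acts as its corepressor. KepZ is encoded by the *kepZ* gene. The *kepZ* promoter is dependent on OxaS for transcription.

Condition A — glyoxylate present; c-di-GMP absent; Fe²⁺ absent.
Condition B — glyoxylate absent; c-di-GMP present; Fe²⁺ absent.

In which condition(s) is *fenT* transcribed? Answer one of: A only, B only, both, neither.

B only

Condition A:
Glyoxylate is present, so OrvN is active.
c-di-GMP is absent, so HolF is active.
Fe²⁺ is absent, so OxaS is active.
No repressor is bound and OxaS is active, so *kepZ* is transcribed.
So KepZ is produced and active.
With repressor KepZ bound, *cilG* is not transcribed.
So CilG is not produced.
With repressor OrvN bound, *fenT* is not transcribed.
→ *fenT* is OFF in A.
Condition B:
Glyoxylate is absent, so OrvN is inactive.
c-di-GMP is present, so HolF is inactive.
Fe²⁺ is absent, so OxaS is active.
No repressor is bound and OxaS is active, so *kepZ* is transcribed.
So KepZ is produced and active.
With repressor KepZ bound, *cilG* is not transcribed.
So CilG is not produced.
With no repressor bound, *fenT* is transcribed.
→ *fenT* is ON in B.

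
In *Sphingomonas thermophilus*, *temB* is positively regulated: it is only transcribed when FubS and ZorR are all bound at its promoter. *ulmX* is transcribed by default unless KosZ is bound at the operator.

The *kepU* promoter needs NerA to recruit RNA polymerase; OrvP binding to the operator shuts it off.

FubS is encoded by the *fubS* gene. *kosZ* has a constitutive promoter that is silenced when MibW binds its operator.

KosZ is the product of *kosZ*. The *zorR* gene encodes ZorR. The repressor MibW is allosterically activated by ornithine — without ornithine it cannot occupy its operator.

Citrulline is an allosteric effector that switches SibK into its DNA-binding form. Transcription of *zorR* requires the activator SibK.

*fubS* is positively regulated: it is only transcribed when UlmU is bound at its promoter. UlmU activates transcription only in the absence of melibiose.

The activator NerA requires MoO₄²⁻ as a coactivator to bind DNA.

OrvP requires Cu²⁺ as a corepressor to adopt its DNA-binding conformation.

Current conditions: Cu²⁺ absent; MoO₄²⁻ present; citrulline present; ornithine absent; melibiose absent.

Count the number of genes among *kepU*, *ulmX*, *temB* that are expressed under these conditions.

MoO₄²⁻ is present, so NerA is active.
Cu²⁺ is absent, so OrvP is inactive.
No repressor is bound and NerA is active, so *kepU* is transcribed.
→ *kepU* is ON.
Ornithine is absent, so MibW is inactive.
With no repressor bound, *kosZ* is transcribed.
So KosZ is produced and active.
With repressor KosZ bound, *ulmX* is not transcribed.
→ *ulmX* is OFF.
Melibiose is absent, so UlmU is active.
No repressor is bound and UlmU is active, so *fubS* is transcribed.
So FubS is produced and active.
Citrulline is present, so SibK is active.
No repressor is bound and SibK is active, so *zorR* is transcribed.
So ZorR is produced and active.
No repressor is bound and FubS and ZorR are active, so *temB* is transcribed.
→ *temB* is ON.
2 of the 3 genes are transcribed.

2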